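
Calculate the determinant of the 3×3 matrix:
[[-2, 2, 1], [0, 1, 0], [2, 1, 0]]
-2

Expansion along first row:
det = -2·det([[1,0],[1,0]]) - 2·det([[0,0],[2,0]]) + 1·det([[0,1],[2,1]])
    = -2·(1·0 - 0·1) - 2·(0·0 - 0·2) + 1·(0·1 - 1·2)
    = -2·0 - 2·0 + 1·-2
    = 0 + 0 + -2 = -2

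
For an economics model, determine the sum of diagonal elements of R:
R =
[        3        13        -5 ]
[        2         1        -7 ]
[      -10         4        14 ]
tr(R) = 3 + 1 + 14 = 18

The trace of a square matrix is the sum of its diagonal entries.
Diagonal entries of R: R[0][0] = 3, R[1][1] = 1, R[2][2] = 14.
tr(R) = 3 + 1 + 14 = 18.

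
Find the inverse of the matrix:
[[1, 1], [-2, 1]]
[[1/3, -1/3], [2/3, 1/3]]

For [[a,b],[c,d]], inverse = (1/det)·[[d,-b],[-c,a]]
det = 1·1 - 1·-2 = 3
Inverse = (1/3)·[[1, -1], [2, 1]]
        = [[1/3, -1/3], [2/3, 1/3]]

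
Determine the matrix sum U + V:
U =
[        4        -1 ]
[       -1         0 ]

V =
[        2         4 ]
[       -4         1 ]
U + V =
[        6         3 ]
[       -5         1 ]

Matrix addition is elementwise: (U+V)[i][j] = U[i][j] + V[i][j].
  (U+V)[0][0] = (4) + (2) = 6
  (U+V)[0][1] = (-1) + (4) = 3
  (U+V)[1][0] = (-1) + (-4) = -5
  (U+V)[1][1] = (0) + (1) = 1
U + V =
[        6         3 ]
[       -5         1 ]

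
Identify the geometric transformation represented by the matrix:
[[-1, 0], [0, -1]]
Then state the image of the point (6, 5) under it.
rotation by 180° (or reflection through origin); image of (6, 5) is (-6, -5)

This matches the form [[cos θ, -sin θ], [sin θ, cos θ]] of a rotation matrix; reading off cos θ and sin θ gives the angle.
The matrix [[-1, 0], [0, -1]] represents: rotation by 180° (or reflection through origin).
Applying it to (6, 5): [-1·6 + 0·5, 0·6 + -1·5] = (-6, -5).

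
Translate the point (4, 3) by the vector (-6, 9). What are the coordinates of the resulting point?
(-2, 12)

Translation by (-6, 9):
x' = 4 + -6 = -2
y' = 3 + 9 = 12
Homogeneous matrix: [[1, 0, -6], [0, 1, 9], [0, 0, 1]]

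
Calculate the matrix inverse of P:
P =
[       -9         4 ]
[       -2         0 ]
det(P) = 8
P⁻¹ =
[        0      -1/2 ]
[      1/4      -9/8 ]

For a 2×2 matrix P = [[a, b], [c, d]] with det(P) ≠ 0, P⁻¹ = (1/det(P)) * [[d, -b], [-c, a]].
det(P) = (-9)*(0) - (4)*(-2) = 0 + 8 = 8.
P⁻¹ = (1/8) * [[0, -4], [2, -9]].
Dividing each entry by 8 and reducing:
P⁻¹ =
[        0      -1/2 ]
[      1/4      -9/8 ]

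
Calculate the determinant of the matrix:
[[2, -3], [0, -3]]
-6

For a 2×2 matrix [[a, b], [c, d]], det = ad - bc
det = (2)(-3) - (-3)(0) = -6 - 0 = -6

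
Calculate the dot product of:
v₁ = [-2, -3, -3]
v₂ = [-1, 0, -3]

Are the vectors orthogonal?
11, No

The dot product is the sum of products of corresponding components.
v₁·v₂ = (-2)*(-1) + (-3)*(0) + (-3)*(-3) = 2 + 0 + 9 = 11.
Two vectors are orthogonal iff their dot product is 0; here the dot product is 11, so the vectors are not orthogonal.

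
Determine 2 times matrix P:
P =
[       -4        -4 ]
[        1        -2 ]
2P =
[       -8        -8 ]
[        2        -4 ]

Scalar multiplication is elementwise: (2P)[i][j] = 2 * P[i][j].
  (2P)[0][0] = 2 * (-4) = -8
  (2P)[0][1] = 2 * (-4) = -8
  (2P)[1][0] = 2 * (1) = 2
  (2P)[1][1] = 2 * (-2) = -4
2P =
[       -8        -8 ]
[        2        -4 ]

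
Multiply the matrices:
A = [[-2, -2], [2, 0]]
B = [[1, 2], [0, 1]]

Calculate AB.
[[-2, -6], [2, 4]]

Each entry (i,j) of AB = sum over k of A[i][k]*B[k][j].
(AB)[0][0] = (-2)*(1) + (-2)*(0) = -2
(AB)[0][1] = (-2)*(2) + (-2)*(1) = -6
(AB)[1][0] = (2)*(1) + (0)*(0) = 2
(AB)[1][1] = (2)*(2) + (0)*(1) = 4
AB = [[-2, -6], [2, 4]]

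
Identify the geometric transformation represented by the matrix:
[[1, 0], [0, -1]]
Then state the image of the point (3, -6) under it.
reflection across the x-axis; image of (3, -6) is (3, 6)

This is a symmetric orthogonal matrix with determinant -1, which characterizes a reflection in ℝ².
The matrix [[1, 0], [0, -1]] represents: reflection across the x-axis.
Applying it to (3, -6): [1·3 + 0·-6, 0·3 + -1·-6] = (3, 6).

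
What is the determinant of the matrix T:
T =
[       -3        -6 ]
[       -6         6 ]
det(T) = -54

For a 2×2 matrix [[a, b], [c, d]], det = a*d - b*c.
det(T) = (-3)*(6) - (-6)*(-6) = -18 - 36 = -54.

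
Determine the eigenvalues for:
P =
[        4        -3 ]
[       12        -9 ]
λ = -5, 0

Solve det(P - λI) = 0. For a 2×2 matrix the characteristic equation is λ² - (trace)λ + det = 0.
trace(P) = a + d = 4 - 9 = -5.
det(P) = a*d - b*c = (4)*(-9) - (-3)*(12) = -36 + 36 = 0.
Characteristic equation: λ² - (-5)λ + (0) = 0.
Discriminant = (-5)² - 4*(0) = 25 - 0 = 25.
λ = (-5 ± √25) / 2 = (-5 ± 5) / 2 = -5, 0.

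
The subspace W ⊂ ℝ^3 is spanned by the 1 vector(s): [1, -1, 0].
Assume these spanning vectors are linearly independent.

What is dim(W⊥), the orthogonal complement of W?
dim(W⊥) = 2

For any subspace W of ℝ^n, dim(W) + dim(W⊥) = n (the whole-space dimension).
Here the given 1 vectors are linearly independent, so dim(W) = 1.
Thus dim(W⊥) = n - dim(W) = 3 - 1 = 2.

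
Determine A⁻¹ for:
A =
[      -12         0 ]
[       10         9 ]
det(A) = -108
A⁻¹ =
[    -1/12         0 ]
[     5/54       1/9 ]

For a 2×2 matrix A = [[a, b], [c, d]] with det(A) ≠ 0, A⁻¹ = (1/det(A)) * [[d, -b], [-c, a]].
det(A) = (-12)*(9) - (0)*(10) = -108 - 0 = -108.
A⁻¹ = (1/-108) * [[9, 0], [-10, -12]].
Dividing each entry by -108 and reducing:
A⁻¹ =
[    -1/12         0 ]
[     5/54       1/9 ]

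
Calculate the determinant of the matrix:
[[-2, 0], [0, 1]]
-2

For a 2×2 matrix [[a, b], [c, d]], det = ad - bc
det = (-2)(1) - (0)(0) = -2 - 0 = -2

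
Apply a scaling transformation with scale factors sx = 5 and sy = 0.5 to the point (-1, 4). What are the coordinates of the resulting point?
(-5, 2.0)

Scaling matrix:
[[5, 0], [0, 0.50]]
Result: (-1 × 5, 4 × 0.5) = (-5, 2.0)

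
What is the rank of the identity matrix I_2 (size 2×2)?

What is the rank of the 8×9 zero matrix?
rank(I_2) = 2, rank(0) = 0

The identity I_2 has 2 columns that are the standard basis vectors e_1, …, e_2. These are linearly independent, so all 2 columns are pivots and rank(I_2) = 2.
The 8×9 zero matrix has every entry zero, so every row is the zero row and there are no pivots; rank(0) = 0.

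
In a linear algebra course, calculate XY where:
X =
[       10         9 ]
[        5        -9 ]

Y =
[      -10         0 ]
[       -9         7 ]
XY =
[     -181        63 ]
[       31       -63 ]

Matrix multiplication: (XY)[i][j] = sum over k of X[i][k] * Y[k][j].
  (XY)[0][0] = (10)*(-10) + (9)*(-9) = -181
  (XY)[0][1] = (10)*(0) + (9)*(7) = 63
  (XY)[1][0] = (5)*(-10) + (-9)*(-9) = 31
  (XY)[1][1] = (5)*(0) + (-9)*(7) = -63
XY =
[     -181        63 ]
[       31       -63 ]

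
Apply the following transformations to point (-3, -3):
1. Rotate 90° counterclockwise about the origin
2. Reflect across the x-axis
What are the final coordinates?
(3, 3)

Step 1: Rotate 90° → (3, -3)
Step 2: Reflect across the x-axis → (3, 3)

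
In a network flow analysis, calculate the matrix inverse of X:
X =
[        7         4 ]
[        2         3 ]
det(X) = 13
X⁻¹ =
[     3/13     -4/13 ]
[    -2/13      7/13 ]

For a 2×2 matrix X = [[a, b], [c, d]] with det(X) ≠ 0, X⁻¹ = (1/det(X)) * [[d, -b], [-c, a]].
det(X) = (7)*(3) - (4)*(2) = 21 - 8 = 13.
X⁻¹ = (1/13) * [[3, -4], [-2, 7]].
Dividing each entry by 13 and reducing:
X⁻¹ =
[     3/13     -4/13 ]
[    -2/13      7/13 ]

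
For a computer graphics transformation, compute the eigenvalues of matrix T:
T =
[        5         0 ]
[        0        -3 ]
λ = -3, 5

Solve det(T - λI) = 0. For a 2×2 matrix the characteristic equation is λ² - (trace)λ + det = 0.
trace(T) = a + d = 5 - 3 = 2.
det(T) = a*d - b*c = (5)*(-3) - (0)*(0) = -15 - 0 = -15.
Characteristic equation: λ² - (2)λ + (-15) = 0.
Discriminant = (2)² - 4*(-15) = 4 + 60 = 64.
λ = (2 ± √64) / 2 = (2 ± 8) / 2 = -3, 5.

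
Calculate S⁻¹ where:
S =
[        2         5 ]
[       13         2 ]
det(S) = -61
S⁻¹ =
[    -2/61      5/61 ]
[    13/61     -2/61 ]

For a 2×2 matrix S = [[a, b], [c, d]] with det(S) ≠ 0, S⁻¹ = (1/det(S)) * [[d, -b], [-c, a]].
det(S) = (2)*(2) - (5)*(13) = 4 - 65 = -61.
S⁻¹ = (1/-61) * [[2, -5], [-13, 2]].
Dividing each entry by -61 and reducing:
S⁻¹ =
[    -2/61      5/61 ]
[    13/61     -2/61 ]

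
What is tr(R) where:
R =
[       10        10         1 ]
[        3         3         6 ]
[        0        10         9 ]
tr(R) = 10 + 3 + 9 = 22

The trace of a square matrix is the sum of its diagonal entries.
Diagonal entries of R: R[0][0] = 10, R[1][1] = 3, R[2][2] = 9.
tr(R) = 10 + 3 + 9 = 22.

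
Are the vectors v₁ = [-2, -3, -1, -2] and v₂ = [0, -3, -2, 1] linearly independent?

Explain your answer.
Yes, linearly independent

Two vectors are linearly dependent iff one is a scalar multiple of the other.
No single scalar k satisfies v₂ = k·v₁ (the ratios of corresponding entries disagree), so v₁ and v₂ are linearly independent.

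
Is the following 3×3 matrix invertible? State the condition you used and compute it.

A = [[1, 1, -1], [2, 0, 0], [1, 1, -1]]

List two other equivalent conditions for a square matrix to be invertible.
No, not invertible; det(A) = 0 (two rows are equal, so the rows are linearly dependent). Equivalent conditions (failing for this A): rank(A) < 3; Ax = 0 has non-trivial solutions; 0 is an eigenvalue; the columns are linearly dependent.

To check invertibility, compute det(A).
In this matrix, row 0 and the last row are identical, so one row is a scalar multiple of another and the rows are linearly dependent.
A matrix with linearly dependent rows has det = 0 and is not invertible.
Equivalent failed conditions:
- rank(A) < 3.
- Ax = 0 has non-trivial solutions.
- 0 is an eigenvalue.
- The columns are linearly dependent.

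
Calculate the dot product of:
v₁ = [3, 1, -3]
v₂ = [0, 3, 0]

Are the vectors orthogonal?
3, No

The dot product is the sum of products of corresponding components.
v₁·v₂ = (3)*(0) + (1)*(3) + (-3)*(0) = 0 + 3 + 0 = 3.
Two vectors are orthogonal iff their dot product is 0; here the dot product is 3, so the vectors are not orthogonal.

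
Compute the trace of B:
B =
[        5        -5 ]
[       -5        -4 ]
tr(B) = 5 - 4 = 1

The trace of a square matrix is the sum of its diagonal entries.
Diagonal entries of B: B[0][0] = 5, B[1][1] = -4.
tr(B) = 5 - 4 = 1.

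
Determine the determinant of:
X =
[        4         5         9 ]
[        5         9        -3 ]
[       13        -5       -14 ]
det(X) = -1687

Expand along row 0 (cofactor expansion): det(X) = a*(e*i - f*h) - b*(d*i - f*g) + c*(d*h - e*g), where the 3×3 is [[a, b, c], [d, e, f], [g, h, i]].
Minor M_00 = (9)*(-14) - (-3)*(-5) = -126 - 15 = -141.
Minor M_01 = (5)*(-14) - (-3)*(13) = -70 + 39 = -31.
Minor M_02 = (5)*(-5) - (9)*(13) = -25 - 117 = -142.
det(X) = (4)*(-141) - (5)*(-31) + (9)*(-142) = -564 + 155 - 1278 = -1687.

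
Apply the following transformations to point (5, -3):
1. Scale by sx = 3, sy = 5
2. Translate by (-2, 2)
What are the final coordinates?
(13, -13)

Step 1: Scale (5, -3) by (sx, sy) = (3, 5) → (15, -15)
Step 2: Translate by (-2, 2) → (13, -13)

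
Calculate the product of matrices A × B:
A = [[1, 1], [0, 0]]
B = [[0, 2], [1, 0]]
[[1, 2], [0, 0]]

Matrix multiplication:
C[0][0] = 1×0 + 1×1 = 1
C[0][1] = 1×2 + 1×0 = 2
C[1][0] = 0×0 + 0×1 = 0
C[1][1] = 0×2 + 0×0 = 0
Result: [[1, 2], [0, 0]]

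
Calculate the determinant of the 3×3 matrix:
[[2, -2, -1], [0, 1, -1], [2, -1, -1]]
2

Expansion along first row:
det = 2·det([[1,-1],[-1,-1]]) - -2·det([[0,-1],[2,-1]]) + -1·det([[0,1],[2,-1]])
    = 2·(1·-1 - -1·-1) - -2·(0·-1 - -1·2) + -1·(0·-1 - 1·2)
    = 2·-2 - -2·2 + -1·-2
    = -4 + 4 + 2 = 2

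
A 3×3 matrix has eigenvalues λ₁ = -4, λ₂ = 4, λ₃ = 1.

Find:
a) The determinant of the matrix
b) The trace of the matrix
det = -16, trace = 1

Two standard eigenvalue identities:
- det(A) equals the product of the eigenvalues (counted with multiplicity).
- trace(A) equals the sum of the eigenvalues.
det(A) = (-4)*(4)*(1) = -16.
trace(A) = -4 + 4 + 1 = 1.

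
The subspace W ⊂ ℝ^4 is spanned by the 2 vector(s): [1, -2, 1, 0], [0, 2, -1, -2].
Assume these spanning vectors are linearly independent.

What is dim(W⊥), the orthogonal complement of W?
dim(W⊥) = 2

For any subspace W of ℝ^n, dim(W) + dim(W⊥) = n (the whole-space dimension).
Here the given 2 vectors are linearly independent, so dim(W) = 2.
Thus dim(W⊥) = n - dim(W) = 4 - 2 = 2.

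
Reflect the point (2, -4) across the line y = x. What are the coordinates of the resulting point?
(-4, 2)

Reflection across line y = x: (2, -4) → (-4, 2)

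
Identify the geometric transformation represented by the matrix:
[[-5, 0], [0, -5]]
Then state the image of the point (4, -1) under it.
uniform scaling by factor -5; image of (4, -1) is (-20, 5)

This is a diagonal matrix with equal entries -5, so it scales both axes by the same factor -5.
The matrix [[-5, 0], [0, -5]] represents: uniform scaling by factor -5.
Applying it to (4, -1): [-5·4 + 0·-1, 0·4 + -5·-1] = (-20, 5).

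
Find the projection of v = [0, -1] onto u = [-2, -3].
[-6/13, -9/13]

The projection of v onto u is proj_u(v) = ((v·u) / (u·u)) · u.
v·u = (0)*(-2) + (-1)*(-3) = 3.
u·u = (-2)*(-2) + (-3)*(-3) = 13.
coefficient = 3 / 13 = 3/13.
proj_u(v) = 3/13 · [-2, -3] = [-6/13, -9/13].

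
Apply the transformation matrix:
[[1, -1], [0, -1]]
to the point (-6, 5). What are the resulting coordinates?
(-11, -5)

Matrix multiplication:
[[1, -1], [0, -1]] × [-6, 5]ᵀ
= [1×-6 + -1×5, 0×-6 + -1×5]ᵀ
= [-11.0000, -5.0000]ᵀ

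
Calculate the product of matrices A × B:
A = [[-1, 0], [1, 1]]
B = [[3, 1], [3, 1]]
[[-3, -1], [6, 2]]

Matrix multiplication:
C[0][0] = -1×3 + 0×3 = -3
C[0][1] = -1×1 + 0×1 = -1
C[1][0] = 1×3 + 1×3 = 6
C[1][1] = 1×1 + 1×1 = 2
Result: [[-3, -1], [6, 2]]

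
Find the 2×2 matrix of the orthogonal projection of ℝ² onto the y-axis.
[[0, 0], [0, 1]]

The orthogonal projection onto the line spanned by a nonzero vector u = (a, b) has matrix P = (u uᵀ) / (uᵀ u) = (1/(a² + b²)) · [[a², ab], [ab, b²]].
Here u = (0, 1), so a² + b² = 0 + 1 = 1.
P = (1/1) · [[0, 0], [0, 1]] = [[0, 0], [0, 1]].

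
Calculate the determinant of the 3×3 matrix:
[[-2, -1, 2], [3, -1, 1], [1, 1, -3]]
-6

Expansion along first row:
det = -2·det([[-1,1],[1,-3]]) - -1·det([[3,1],[1,-3]]) + 2·det([[3,-1],[1,1]])
    = -2·(-1·-3 - 1·1) - -1·(3·-3 - 1·1) + 2·(3·1 - -1·1)
    = -2·2 - -1·-10 + 2·4
    = -4 + -10 + 8 = -6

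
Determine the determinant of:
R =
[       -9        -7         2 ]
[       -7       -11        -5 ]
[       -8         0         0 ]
det(R) = -456

Expand along row 0 (cofactor expansion): det(R) = a*(e*i - f*h) - b*(d*i - f*g) + c*(d*h - e*g), where the 3×3 is [[a, b, c], [d, e, f], [g, h, i]].
Minor M_00 = (-11)*(0) - (-5)*(0) = 0 - 0 = 0.
Minor M_01 = (-7)*(0) - (-5)*(-8) = 0 - 40 = -40.
Minor M_02 = (-7)*(0) - (-11)*(-8) = 0 - 88 = -88.
det(R) = (-9)*(0) - (-7)*(-40) + (2)*(-88) = 0 - 280 - 176 = -456.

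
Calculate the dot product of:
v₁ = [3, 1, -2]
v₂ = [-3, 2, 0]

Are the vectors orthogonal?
-7, No

The dot product is the sum of products of corresponding components.
v₁·v₂ = (3)*(-3) + (1)*(2) + (-2)*(0) = -9 + 2 + 0 = -7.
Two vectors are orthogonal iff their dot product is 0; here the dot product is -7, so the vectors are not orthogonal.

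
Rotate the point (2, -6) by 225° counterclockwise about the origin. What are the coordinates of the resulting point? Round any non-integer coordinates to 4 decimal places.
(-5.6569, 2.8284)

Rotation matrix R(θ) = [[cos θ, -sin θ], [sin θ, cos θ]]; for θ = 225°:
R = [[-√2/2, √2/2], [-√2/2, -√2/2]]
Result: R × [2, -6]ᵀ = [-√2/2·2 + (√2/2)·-6, -√2/2·2 + (-√2/2)·-6]ᵀ = (-5.6569, 2.8284)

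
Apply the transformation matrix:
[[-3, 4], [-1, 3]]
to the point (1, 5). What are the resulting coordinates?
(17, 14)

Matrix multiplication:
[[-3, 4], [-1, 3]] × [1, 5]ᵀ
= [-3×1 + 4×5, -1×1 + 3×5]ᵀ
= [17.0000, 14.0000]ᵀ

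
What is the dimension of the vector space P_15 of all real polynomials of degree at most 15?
Dimension = 16

A polynomial of degree at most 15 can be written as a₀ + a₁x + a₂x² + … + a_15x^15, with 16 free coefficients a₀, …, a_15.
The set {1, x, x², …, x^15} is a basis: it spans P_15 (every such polynomial is a linear combination of these) and is linearly independent (a polynomial is zero iff all its coefficients are zero).
Therefore dim(P_15) = 15 + 1 = 16.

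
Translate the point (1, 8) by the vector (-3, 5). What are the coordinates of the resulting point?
(-2, 13)

Translation by (-3, 5):
x' = 1 + -3 = -2
y' = 8 + 5 = 13
Homogeneous matrix: [[1, 0, -3], [0, 1, 5], [0, 0, 1]]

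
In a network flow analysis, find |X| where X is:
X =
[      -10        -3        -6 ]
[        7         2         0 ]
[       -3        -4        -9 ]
det(X) = 123

Expand along row 0 (cofactor expansion): det(X) = a*(e*i - f*h) - b*(d*i - f*g) + c*(d*h - e*g), where the 3×3 is [[a, b, c], [d, e, f], [g, h, i]].
Minor M_00 = (2)*(-9) - (0)*(-4) = -18 - 0 = -18.
Minor M_01 = (7)*(-9) - (0)*(-3) = -63 - 0 = -63.
Minor M_02 = (7)*(-4) - (2)*(-3) = -28 + 6 = -22.
det(X) = (-10)*(-18) - (-3)*(-63) + (-6)*(-22) = 180 - 189 + 132 = 123.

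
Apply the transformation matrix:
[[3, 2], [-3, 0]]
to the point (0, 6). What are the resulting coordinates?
(12, 0)

Matrix multiplication:
[[3, 2], [-3, 0]] × [0, 6]ᵀ
= [3×0 + 2×6, -3×0 + 0×6]ᵀ
= [12.0000, 0.0000]ᵀ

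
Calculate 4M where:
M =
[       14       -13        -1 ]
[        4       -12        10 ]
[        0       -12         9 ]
4M =
[       56       -52        -4 ]
[       16       -48        40 ]
[        0       -48        36 ]

Scalar multiplication is elementwise: (4M)[i][j] = 4 * M[i][j].
  (4M)[0][0] = 4 * (14) = 56
  (4M)[0][1] = 4 * (-13) = -52
  (4M)[0][2] = 4 * (-1) = -4
  (4M)[1][0] = 4 * (4) = 16
  (4M)[1][1] = 4 * (-12) = -48
  (4M)[1][2] = 4 * (10) = 40
  (4M)[2][0] = 4 * (0) = 0
  (4M)[2][1] = 4 * (-12) = -48
  (4M)[2][2] = 4 * (9) = 36
4M =
[       56       -52        -4 ]
[       16       -48        40 ]
[        0       -48        36 ]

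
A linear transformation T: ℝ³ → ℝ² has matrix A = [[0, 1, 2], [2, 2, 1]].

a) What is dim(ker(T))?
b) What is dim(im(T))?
dim(ker) = 1, dim(im) = 2

The two rows are not scalar multiples of one another (no single k satisfies row 2 = k × row 1), so they are linearly independent.
Thus rank(A) = 2.
dim(im(T)) = rank(A) = 2.
By the rank-nullity theorem applied to T: ℝ³ → ℝ², rank(A) + nullity(A) = 3 (the domain dimension), so dim(ker(T)) = 3 - 2 = 1.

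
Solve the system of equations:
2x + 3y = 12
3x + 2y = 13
x = 3, y = 2

Use elimination (row reduction):
Equation 1: 2x + 3y = 12.
Equation 2: 3x + 2y = 13.
Multiply Eq1 by 3 and Eq2 by 2: 6x + 9y = 36;  6x + 4y = 26.
Subtract: (-5)y = -10, so y = 2.
Back-substitute into Eq1: 2x + 3*(2) = 12, so x = 3.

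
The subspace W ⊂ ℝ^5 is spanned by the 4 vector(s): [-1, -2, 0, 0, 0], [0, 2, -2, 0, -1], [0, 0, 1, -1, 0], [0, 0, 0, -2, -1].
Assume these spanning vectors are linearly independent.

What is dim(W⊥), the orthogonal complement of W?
dim(W⊥) = 1

For any subspace W of ℝ^n, dim(W) + dim(W⊥) = n (the whole-space dimension).
Here the given 4 vectors are linearly independent, so dim(W) = 4.
Thus dim(W⊥) = n - dim(W) = 5 - 4 = 1.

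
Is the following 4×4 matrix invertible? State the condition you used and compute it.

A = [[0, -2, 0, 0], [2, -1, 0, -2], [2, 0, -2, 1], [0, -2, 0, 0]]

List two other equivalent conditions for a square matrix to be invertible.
No, not invertible; det(A) = 0 (two rows are equal, so the rows are linearly dependent). Equivalent conditions (failing for this A): rank(A) < 4; Ax = 0 has non-trivial solutions; 0 is an eigenvalue; the columns are linearly dependent.

To check invertibility, compute det(A).
In this matrix, row 0 and the last row are identical, so one row is a scalar multiple of another and the rows are linearly dependent.
A matrix with linearly dependent rows has det = 0 and is not invertible.
Equivalent failed conditions:
- rank(A) < 4.
- Ax = 0 has non-trivial solutions.
- 0 is an eigenvalue.
- The columns are linearly dependent.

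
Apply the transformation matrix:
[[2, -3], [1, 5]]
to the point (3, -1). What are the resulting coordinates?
(9, -2)

Matrix multiplication:
[[2, -3], [1, 5]] × [3, -1]ᵀ
= [2×3 + -3×-1, 1×3 + 5×-1]ᵀ
= [9.0000, -2.0000]ᵀ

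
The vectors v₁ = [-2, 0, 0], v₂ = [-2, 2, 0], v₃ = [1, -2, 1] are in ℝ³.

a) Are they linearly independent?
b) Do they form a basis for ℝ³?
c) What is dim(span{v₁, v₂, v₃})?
Yes independent, yes basis, dim = 3

Stack v₁, v₂, v₃ as rows of a 3×3 matrix.
[[-2, 0, 0]; [-2, 2, 0]; [1, -2, 1]] is already lower triangular with nonzero diagonal entries (-2, 2, 1), so its determinant is the product of the diagonal entries, det = (-2)·(2)·(1) = -4 ≠ 0, and the rows are linearly independent.
Three linearly independent vectors in ℝ³ form a basis for ℝ³, so dim(span{v₁,v₂,v₃}) = 3.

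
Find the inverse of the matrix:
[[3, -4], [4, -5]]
[[-5, 4], [-4, 3]]

For [[a,b],[c,d]], inverse = (1/det)·[[d,-b],[-c,a]]
det = 3·-5 - -4·4 = 1
Inverse = (1/1)·[[-5, 4], [-4, 3]]
        = [[-5, 4], [-4, 3]]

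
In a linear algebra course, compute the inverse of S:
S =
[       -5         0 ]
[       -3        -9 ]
det(S) = 45
S⁻¹ =
[     -1/5         0 ]
[     1/15      -1/9 ]

For a 2×2 matrix S = [[a, b], [c, d]] with det(S) ≠ 0, S⁻¹ = (1/det(S)) * [[d, -b], [-c, a]].
det(S) = (-5)*(-9) - (0)*(-3) = 45 - 0 = 45.
S⁻¹ = (1/45) * [[-9, 0], [3, -5]].
Dividing each entry by 45 and reducing:
S⁻¹ =
[     -1/5         0 ]
[     1/15      -1/9 ]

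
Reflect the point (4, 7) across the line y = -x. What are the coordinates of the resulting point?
(-7, -4)

Reflection across line y = -x: (4, 7) → (-7, -4)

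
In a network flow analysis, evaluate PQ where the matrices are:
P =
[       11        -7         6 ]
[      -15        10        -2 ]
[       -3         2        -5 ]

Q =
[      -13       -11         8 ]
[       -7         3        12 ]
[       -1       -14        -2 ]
PQ =
[     -100      -226        -8 ]
[      127       223         4 ]
[       30       109        10 ]

Matrix multiplication: (PQ)[i][j] = sum over k of P[i][k] * Q[k][j].
  (PQ)[0][0] = (11)*(-13) + (-7)*(-7) + (6)*(-1) = -100
  (PQ)[0][1] = (11)*(-11) + (-7)*(3) + (6)*(-14) = -226
  (PQ)[0][2] = (11)*(8) + (-7)*(12) + (6)*(-2) = -8
  (PQ)[1][0] = (-15)*(-13) + (10)*(-7) + (-2)*(-1) = 127
  (PQ)[1][1] = (-15)*(-11) + (10)*(3) + (-2)*(-14) = 223
  (PQ)[1][2] = (-15)*(8) + (10)*(12) + (-2)*(-2) = 4
  (PQ)[2][0] = (-3)*(-13) + (2)*(-7) + (-5)*(-1) = 30
  (PQ)[2][1] = (-3)*(-11) + (2)*(3) + (-5)*(-14) = 109
  (PQ)[2][2] = (-3)*(8) + (2)*(12) + (-5)*(-2) = 10
PQ =
[     -100      -226        -8 ]
[      127       223         4 ]
[       30       109        10 ]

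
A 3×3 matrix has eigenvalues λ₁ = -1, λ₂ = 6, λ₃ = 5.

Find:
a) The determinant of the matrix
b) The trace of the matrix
det = -30, trace = 10

Two standard eigenvalue identities:
- det(A) equals the product of the eigenvalues (counted with multiplicity).
- trace(A) equals the sum of the eigenvalues.
det(A) = (-1)*(6)*(5) = -30.
trace(A) = -1 + 6 + 5 = 10.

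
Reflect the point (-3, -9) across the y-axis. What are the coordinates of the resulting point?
(3, -9)

Reflection across y-axis: (-3, -9) → (3, -9)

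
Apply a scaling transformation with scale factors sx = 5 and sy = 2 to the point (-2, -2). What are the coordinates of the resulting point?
(-10, -4)

Scaling matrix:
[[5, 0], [0, 2]]
Result: (-2 × 5, -2 × 2) = (-10, -4)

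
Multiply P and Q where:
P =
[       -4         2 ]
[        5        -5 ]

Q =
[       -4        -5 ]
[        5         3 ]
PQ =
[       26        26 ]
[      -45       -40 ]

Matrix multiplication: (PQ)[i][j] = sum over k of P[i][k] * Q[k][j].
  (PQ)[0][0] = (-4)*(-4) + (2)*(5) = 26
  (PQ)[0][1] = (-4)*(-5) + (2)*(3) = 26
  (PQ)[1][0] = (5)*(-4) + (-5)*(5) = -45
  (PQ)[1][1] = (5)*(-5) + (-5)*(3) = -40
PQ =
[       26        26 ]
[      -45       -40 ]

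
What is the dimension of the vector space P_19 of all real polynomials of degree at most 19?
Dimension = 20

A polynomial of degree at most 19 can be written as a₀ + a₁x + a₂x² + … + a_19x^19, with 20 free coefficients a₀, …, a_19.
The set {1, x, x², …, x^19} is a basis: it spans P_19 (every such polynomial is a linear combination of these) and is linearly independent (a polynomial is zero iff all its coefficients are zero).
Therefore dim(P_19) = 19 + 1 = 20.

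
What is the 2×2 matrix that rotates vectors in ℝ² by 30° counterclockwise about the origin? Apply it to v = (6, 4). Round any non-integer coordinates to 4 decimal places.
R = [[√3/2, -1/2], [1/2, √3/2]]; R·v = (3.1962, 6.4641)

A counterclockwise rotation by angle θ in ℝ² has matrix R(θ) = [[cos θ, -sin θ], [sin θ, cos θ]].
For θ = 30°: cos θ = √3/2, sin θ = 1/2.
R(30°) = [[√3/2, -1/2], [1/2, √3/2]].
R·v = [√3/2·6 + (-1/2)·4, 1/2·6 + √3/2·4] = (3.1962, 6.4641).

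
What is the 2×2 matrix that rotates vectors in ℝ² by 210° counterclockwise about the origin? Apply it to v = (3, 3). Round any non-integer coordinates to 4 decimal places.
R = [[-√3/2, 1/2], [-1/2, -√3/2]]; R·v = (-1.0981, -4.0981)

A counterclockwise rotation by angle θ in ℝ² has matrix R(θ) = [[cos θ, -sin θ], [sin θ, cos θ]].
For θ = 210°: cos θ = -√3/2, sin θ = -1/2.
R(210°) = [[-√3/2, 1/2], [-1/2, -√3/2]].
R·v = [-√3/2·3 + (1/2)·3, -1/2·3 + -√3/2·3] = (-1.0981, -4.0981).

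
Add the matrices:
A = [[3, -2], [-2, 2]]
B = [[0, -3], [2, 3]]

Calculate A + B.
[[3, -5], [0, 5]]

Add corresponding elements:
(3)+(0)=3
(-2)+(-3)=-5
(-2)+(2)=0
(2)+(3)=5
A + B = [[3, -5], [0, 5]]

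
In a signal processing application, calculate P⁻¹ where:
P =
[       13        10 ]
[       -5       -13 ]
det(P) = -119
P⁻¹ =
[   13/119    10/119 ]
[   -5/119   -13/119 ]

For a 2×2 matrix P = [[a, b], [c, d]] with det(P) ≠ 0, P⁻¹ = (1/det(P)) * [[d, -b], [-c, a]].
det(P) = (13)*(-13) - (10)*(-5) = -169 + 50 = -119.
P⁻¹ = (1/-119) * [[-13, -10], [5, 13]].
Dividing each entry by -119 and reducing:
P⁻¹ =
[   13/119    10/119 ]
[   -5/119   -13/119 ]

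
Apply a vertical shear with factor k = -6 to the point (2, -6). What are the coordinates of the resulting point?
(2, -18)

Shear matrix for vertical shear with factor k = -6:
[[1, 0], [-6, 1]]
Result: (2, -6) → (2, -18)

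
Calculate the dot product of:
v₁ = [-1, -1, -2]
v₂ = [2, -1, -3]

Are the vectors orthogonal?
5, No

The dot product is the sum of products of corresponding components.
v₁·v₂ = (-1)*(2) + (-1)*(-1) + (-2)*(-3) = -2 + 1 + 6 = 5.
Two vectors are orthogonal iff their dot product is 0; here the dot product is 5, so the vectors are not orthogonal.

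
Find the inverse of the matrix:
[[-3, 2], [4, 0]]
[[0, 1/4], [1/2, 3/8]]

For [[a,b],[c,d]], inverse = (1/det)·[[d,-b],[-c,a]]
det = -3·0 - 2·4 = -8
Inverse = (1/-8)·[[0, -2], [-4, -3]]
        = [[0, 1/4], [1/2, 3/8]]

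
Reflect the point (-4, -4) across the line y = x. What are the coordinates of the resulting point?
(-4, -4)

Reflection across line y = x: (-4, -4) → (-4, -4)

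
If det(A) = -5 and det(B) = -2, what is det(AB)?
10

Use the multiplicative property of determinants: det(AB) = det(A)*det(B).
det(AB) = (-5)*(-2) = 10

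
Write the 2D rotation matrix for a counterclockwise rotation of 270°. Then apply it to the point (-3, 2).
R = [[0, 1], [-1, 0]]; R·(-3, 2) = (2, 3)

Rotation matrix formula: R(θ) = [[cos θ, -sin θ], [sin θ, cos θ]]
For θ = 270°:
cos(270°) = 0
sin(270°) = -1
R = [[0, 1], [-1, 0]]
Apply to (-3, 2): [0·-3 + (1)·2, -1·-3 + 0·2] = (2, 3)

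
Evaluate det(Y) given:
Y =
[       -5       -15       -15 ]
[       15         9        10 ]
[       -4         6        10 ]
det(Y) = 810

Expand along row 0 (cofactor expansion): det(Y) = a*(e*i - f*h) - b*(d*i - f*g) + c*(d*h - e*g), where the 3×3 is [[a, b, c], [d, e, f], [g, h, i]].
Minor M_00 = (9)*(10) - (10)*(6) = 90 - 60 = 30.
Minor M_01 = (15)*(10) - (10)*(-4) = 150 + 40 = 190.
Minor M_02 = (15)*(6) - (9)*(-4) = 90 + 36 = 126.
det(Y) = (-5)*(30) - (-15)*(190) + (-15)*(126) = -150 + 2850 - 1890 = 810.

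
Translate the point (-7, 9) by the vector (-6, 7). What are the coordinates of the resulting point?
(-13, 16)

Translation by (-6, 7):
x' = -7 + -6 = -13
y' = 9 + 7 = 16
Homogeneous matrix: [[1, 0, -6], [0, 1, 7], [0, 0, 1]]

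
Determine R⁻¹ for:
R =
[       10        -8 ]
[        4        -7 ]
det(R) = -38
R⁻¹ =
[     7/38     -4/19 ]
[     2/19     -5/19 ]

For a 2×2 matrix R = [[a, b], [c, d]] with det(R) ≠ 0, R⁻¹ = (1/det(R)) * [[d, -b], [-c, a]].
det(R) = (10)*(-7) - (-8)*(4) = -70 + 32 = -38.
R⁻¹ = (1/-38) * [[-7, 8], [-4, 10]].
Dividing each entry by -38 and reducing:
R⁻¹ =
[     7/38     -4/19 ]
[     2/19     -5/19 ]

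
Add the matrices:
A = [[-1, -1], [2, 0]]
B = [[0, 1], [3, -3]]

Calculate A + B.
[[-1, 0], [5, -3]]

Add corresponding elements:
(-1)+(0)=-1
(-1)+(1)=0
(2)+(3)=5
(0)+(-3)=-3
A + B = [[-1, 0], [5, -3]]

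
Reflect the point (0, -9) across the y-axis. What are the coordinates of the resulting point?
(0, -9)

Reflection across y-axis: (0, -9) → (0, -9)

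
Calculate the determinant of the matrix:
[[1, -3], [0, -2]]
-2

For a 2×2 matrix [[a, b], [c, d]], det = ad - bc
det = (1)(-2) - (-3)(0) = -2 - 0 = -2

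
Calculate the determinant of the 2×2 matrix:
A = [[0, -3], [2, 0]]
6

For A = [[a, b], [c, d]], det(A) = a*d - b*c.
det(A) = (0)*(0) - (-3)*(2) = 0 - -6 = 6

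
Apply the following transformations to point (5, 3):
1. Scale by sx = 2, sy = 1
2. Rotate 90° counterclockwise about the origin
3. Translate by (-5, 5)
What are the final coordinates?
(-8, 15)

Step 1: Scale → (10, 3)
Step 2: Rotate 90° → (-3, 10)
Step 3: Translate → (-8, 15)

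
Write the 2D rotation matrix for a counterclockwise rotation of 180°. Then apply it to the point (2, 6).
R = [[-1, 0], [0, -1]]; R·(2, 6) = (-2, -6)

Rotation matrix formula: R(θ) = [[cos θ, -sin θ], [sin θ, cos θ]]
For θ = 180°:
cos(180°) = -1
sin(180°) = 0
R = [[-1, 0], [0, -1]]
Apply to (2, 6): [-1·2 + (0)·6, 0·2 + -1·6] = (-2, -6)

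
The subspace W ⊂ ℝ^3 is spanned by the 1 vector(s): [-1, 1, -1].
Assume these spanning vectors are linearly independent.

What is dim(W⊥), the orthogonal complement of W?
dim(W⊥) = 2

For any subspace W of ℝ^n, dim(W) + dim(W⊥) = n (the whole-space dimension).
Here the given 1 vectors are linearly independent, so dim(W) = 1.
Thus dim(W⊥) = n - dim(W) = 3 - 1 = 2.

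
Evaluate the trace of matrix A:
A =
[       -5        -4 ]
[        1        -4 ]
tr(A) = -5 - 4 = -9

The trace of a square matrix is the sum of its diagonal entries.
Diagonal entries of A: A[0][0] = -5, A[1][1] = -4.
tr(A) = -5 - 4 = -9.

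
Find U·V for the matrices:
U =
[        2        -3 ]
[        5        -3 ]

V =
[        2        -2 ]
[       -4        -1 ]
UV =
[       16        -1 ]
[       22        -7 ]

Matrix multiplication: (UV)[i][j] = sum over k of U[i][k] * V[k][j].
  (UV)[0][0] = (2)*(2) + (-3)*(-4) = 16
  (UV)[0][1] = (2)*(-2) + (-3)*(-1) = -1
  (UV)[1][0] = (5)*(2) + (-3)*(-4) = 22
  (UV)[1][1] = (5)*(-2) + (-3)*(-1) = -7
UV =
[       16        -1 ]
[       22        -7 ]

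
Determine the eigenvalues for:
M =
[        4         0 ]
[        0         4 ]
λ = 4, 4

Solve det(M - λI) = 0. For a 2×2 matrix the characteristic equation is λ² - (trace)λ + det = 0.
trace(M) = a + d = 4 + 4 = 8.
det(M) = a*d - b*c = (4)*(4) - (0)*(0) = 16 - 0 = 16.
Characteristic equation: λ² - (8)λ + (16) = 0.
Discriminant = (8)² - 4*(16) = 64 - 64 = 0.
λ = (8 ± √0) / 2 = (8 ± 0) / 2 = 4, 4.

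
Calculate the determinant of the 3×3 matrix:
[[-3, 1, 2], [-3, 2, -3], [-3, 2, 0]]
-9

Expansion along first row:
det = -3·det([[2,-3],[2,0]]) - 1·det([[-3,-3],[-3,0]]) + 2·det([[-3,2],[-3,2]])
    = -3·(2·0 - -3·2) - 1·(-3·0 - -3·-3) + 2·(-3·2 - 2·-3)
    = -3·6 - 1·-9 + 2·0
    = -18 + 9 + 0 = -9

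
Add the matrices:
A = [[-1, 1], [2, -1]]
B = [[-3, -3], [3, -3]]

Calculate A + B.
[[-4, -2], [5, -4]]

Add corresponding elements:
(-1)+(-3)=-4
(1)+(-3)=-2
(2)+(3)=5
(-1)+(-3)=-4
A + B = [[-4, -2], [5, -4]]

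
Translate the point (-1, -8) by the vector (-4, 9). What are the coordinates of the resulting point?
(-5, 1)

Translation by (-4, 9):
x' = -1 + -4 = -5
y' = -8 + 9 = 1
Homogeneous matrix: [[1, 0, -4], [0, 1, 9], [0, 0, 1]]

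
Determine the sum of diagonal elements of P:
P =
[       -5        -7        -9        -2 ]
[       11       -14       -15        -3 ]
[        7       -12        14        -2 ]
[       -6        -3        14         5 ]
tr(P) = -5 - 14 + 14 + 5 = 0

The trace of a square matrix is the sum of its diagonal entries.
Diagonal entries of P: P[0][0] = -5, P[1][1] = -14, P[2][2] = 14, P[3][3] = 5.
tr(P) = -5 - 14 + 14 + 5 = 0.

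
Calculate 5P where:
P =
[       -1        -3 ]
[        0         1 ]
5P =
[       -5       -15 ]
[        0         5 ]

Scalar multiplication is elementwise: (5P)[i][j] = 5 * P[i][j].
  (5P)[0][0] = 5 * (-1) = -5
  (5P)[0][1] = 5 * (-3) = -15
  (5P)[1][0] = 5 * (0) = 0
  (5P)[1][1] = 5 * (1) = 5
5P =
[       -5       -15 ]
[        0         5 ]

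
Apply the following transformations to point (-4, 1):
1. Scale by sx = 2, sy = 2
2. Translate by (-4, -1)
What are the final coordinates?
(-12, 1)

Step 1: Scale (-4, 1) by (sx, sy) = (2, 2) → (-8, 2)
Step 2: Translate by (-4, -1) → (-12, 1)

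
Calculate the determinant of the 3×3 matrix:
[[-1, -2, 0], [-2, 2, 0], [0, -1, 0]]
0

Expansion along first row:
det = -1·det([[2,0],[-1,0]]) - -2·det([[-2,0],[0,0]]) + 0·det([[-2,2],[0,-1]])
    = -1·(2·0 - 0·-1) - -2·(-2·0 - 0·0) + 0·(-2·-1 - 2·0)
    = -1·0 - -2·0 + 0·2
    = 0 + 0 + 0 = 0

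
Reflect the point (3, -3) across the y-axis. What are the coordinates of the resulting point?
(-3, -3)

Reflection across y-axis: (3, -3) → (-3, -3)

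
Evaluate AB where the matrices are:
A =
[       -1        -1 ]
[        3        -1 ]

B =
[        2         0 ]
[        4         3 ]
AB =
[       -6        -3 ]
[        2        -3 ]

Matrix multiplication: (AB)[i][j] = sum over k of A[i][k] * B[k][j].
  (AB)[0][0] = (-1)*(2) + (-1)*(4) = -6
  (AB)[0][1] = (-1)*(0) + (-1)*(3) = -3
  (AB)[1][0] = (3)*(2) + (-1)*(4) = 2
  (AB)[1][1] = (3)*(0) + (-1)*(3) = -3
AB =
[       -6        -3 ]
[        2        -3 ]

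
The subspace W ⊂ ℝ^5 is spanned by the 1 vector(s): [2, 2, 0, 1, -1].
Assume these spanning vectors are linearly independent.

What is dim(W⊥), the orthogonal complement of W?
dim(W⊥) = 4

For any subspace W of ℝ^n, dim(W) + dim(W⊥) = n (the whole-space dimension).
Here the given 1 vectors are linearly independent, so dim(W) = 1.
Thus dim(W⊥) = n - dim(W) = 5 - 1 = 4.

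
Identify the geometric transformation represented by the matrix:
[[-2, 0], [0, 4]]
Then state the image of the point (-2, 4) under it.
non-uniform scaling by (-2, 4); image of (-2, 4) is (4, 16)

This is diagonal with distinct entries, so it scales the x-axis by -2 and the y-axis by 4.
The matrix [[-2, 0], [0, 4]] represents: non-uniform scaling by (-2, 4).
Applying it to (-2, 4): [-2·-2 + 0·4, 0·-2 + 4·4] = (4, 16).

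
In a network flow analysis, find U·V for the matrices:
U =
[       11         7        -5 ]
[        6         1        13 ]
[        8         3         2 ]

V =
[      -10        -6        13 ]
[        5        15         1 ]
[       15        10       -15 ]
UV =
[     -150       -11       225 ]
[      140       109      -116 ]
[      -35        17        77 ]

Matrix multiplication: (UV)[i][j] = sum over k of U[i][k] * V[k][j].
  (UV)[0][0] = (11)*(-10) + (7)*(5) + (-5)*(15) = -150
  (UV)[0][1] = (11)*(-6) + (7)*(15) + (-5)*(10) = -11
  (UV)[0][2] = (11)*(13) + (7)*(1) + (-5)*(-15) = 225
  (UV)[1][0] = (6)*(-10) + (1)*(5) + (13)*(15) = 140
  (UV)[1][1] = (6)*(-6) + (1)*(15) + (13)*(10) = 109
  (UV)[1][2] = (6)*(13) + (1)*(1) + (13)*(-15) = -116
  (UV)[2][0] = (8)*(-10) + (3)*(5) + (2)*(15) = -35
  (UV)[2][1] = (8)*(-6) + (3)*(15) + (2)*(10) = 17
  (UV)[2][2] = (8)*(13) + (3)*(1) + (2)*(-15) = 77
UV =
[     -150       -11       225 ]
[      140       109      -116 ]
[      -35        17        77 ]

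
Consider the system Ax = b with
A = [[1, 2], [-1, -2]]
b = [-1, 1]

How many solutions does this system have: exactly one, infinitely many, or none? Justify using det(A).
Infinitely many solutions

det(A) = (1)*(-2) - (2)*(-1) = 0, so A is singular (column 2 is 2 times column 1).
b = [-1, 1] = -1 * column 1 of A, so b lies in the column space of A.
A singular matrix whose right-hand side is in its column space gives a 1-parameter family of solutions — infinitely many.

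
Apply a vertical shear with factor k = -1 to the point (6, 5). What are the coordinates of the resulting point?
(6, -1)

Shear matrix for vertical shear with factor k = -1:
[[1, 0], [-1, 1]]
Result: (6, 5) → (6, -1)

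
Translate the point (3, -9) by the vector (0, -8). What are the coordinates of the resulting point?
(3, -17)

Translation by (0, -8):
x' = 3 + 0 = 3
y' = -9 + -8 = -17
Homogeneous matrix: [[1, 0, 0], [0, 1, -8], [0, 0, 1]]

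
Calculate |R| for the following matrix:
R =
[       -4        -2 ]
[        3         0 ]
det(R) = 6

For a 2×2 matrix [[a, b], [c, d]], det = a*d - b*c.
det(R) = (-4)*(0) - (-2)*(3) = 0 + 6 = 6.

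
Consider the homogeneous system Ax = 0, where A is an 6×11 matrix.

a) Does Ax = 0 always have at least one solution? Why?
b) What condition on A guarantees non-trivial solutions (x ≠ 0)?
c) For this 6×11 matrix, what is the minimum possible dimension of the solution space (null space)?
a) Yes, x = 0 is always a solution. b) When A has linearly dependent columns (rank < n). c) Minimum nullity = 5.

a) x = 0 satisfies A·0 = 0, so the zero vector is always a solution.
b) Non-trivial solutions exist iff the columns of A are linearly dependent, equivalently rank(A) < n (the number of columns).
c) By rank-nullity, rank(A) + nullity(A) = n = 11. Since A has only 6 rows, rank(A) ≤ 6, so nullity(A) ≥ 11 - 6 = 5.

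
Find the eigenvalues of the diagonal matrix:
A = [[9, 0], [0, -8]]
λ₁ = 9, λ₂ = -8

The characteristic polynomial of A is det(A - λI) = (9 - λ)(-8 - λ) = 0.
The roots are λ = 9 and λ = -8, so the eigenvalues are the diagonal entries.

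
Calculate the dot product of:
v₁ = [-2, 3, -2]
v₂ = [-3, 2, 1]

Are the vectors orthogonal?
10, No

The dot product is the sum of products of corresponding components.
v₁·v₂ = (-2)*(-3) + (3)*(2) + (-2)*(1) = 6 + 6 - 2 = 10.
Two vectors are orthogonal iff their dot product is 0; here the dot product is 10, so the vectors are not orthogonal.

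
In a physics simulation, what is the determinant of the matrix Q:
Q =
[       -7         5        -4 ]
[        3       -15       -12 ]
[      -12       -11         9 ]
det(Q) = 3306

Expand along row 0 (cofactor expansion): det(Q) = a*(e*i - f*h) - b*(d*i - f*g) + c*(d*h - e*g), where the 3×3 is [[a, b, c], [d, e, f], [g, h, i]].
Minor M_00 = (-15)*(9) - (-12)*(-11) = -135 - 132 = -267.
Minor M_01 = (3)*(9) - (-12)*(-12) = 27 - 144 = -117.
Minor M_02 = (3)*(-11) - (-15)*(-12) = -33 - 180 = -213.
det(Q) = (-7)*(-267) - (5)*(-117) + (-4)*(-213) = 1869 + 585 + 852 = 3306.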